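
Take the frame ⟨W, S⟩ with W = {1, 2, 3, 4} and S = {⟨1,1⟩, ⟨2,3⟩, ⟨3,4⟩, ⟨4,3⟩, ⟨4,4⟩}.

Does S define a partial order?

No

Reflexive: no — 2 is not related to itself.
Transitive: no — 2 S 3 and 3 S 4, but not 2 S 4.
Antisymmetric: no — 3 S 4 and 4 S 3 with 3 ≠ 4.
So S is not a partial order.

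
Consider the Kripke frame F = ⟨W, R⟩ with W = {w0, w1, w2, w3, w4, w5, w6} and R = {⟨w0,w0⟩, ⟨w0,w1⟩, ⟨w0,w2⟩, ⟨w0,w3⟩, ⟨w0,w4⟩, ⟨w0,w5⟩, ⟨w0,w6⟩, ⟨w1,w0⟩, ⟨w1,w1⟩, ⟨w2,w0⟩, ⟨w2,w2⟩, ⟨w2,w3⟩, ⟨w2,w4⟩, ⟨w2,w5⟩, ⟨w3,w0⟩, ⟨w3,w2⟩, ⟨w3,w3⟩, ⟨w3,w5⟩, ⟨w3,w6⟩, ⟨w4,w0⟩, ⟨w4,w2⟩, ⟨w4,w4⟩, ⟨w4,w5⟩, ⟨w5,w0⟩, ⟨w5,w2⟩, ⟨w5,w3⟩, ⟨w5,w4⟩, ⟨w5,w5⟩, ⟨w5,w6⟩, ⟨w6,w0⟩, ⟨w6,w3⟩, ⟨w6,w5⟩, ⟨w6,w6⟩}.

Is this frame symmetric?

Symmetric: yes — every pair in R has its reverse in R.

Yes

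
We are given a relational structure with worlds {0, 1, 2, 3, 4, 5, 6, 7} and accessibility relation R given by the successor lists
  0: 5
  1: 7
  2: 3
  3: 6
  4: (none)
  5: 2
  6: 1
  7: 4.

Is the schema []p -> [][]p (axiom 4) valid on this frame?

By correspondence theory, 4 is valid on a frame iff R is transitive.
Transitive: no — 0 R 5 and 5 R 2, but not 0 R 2.

No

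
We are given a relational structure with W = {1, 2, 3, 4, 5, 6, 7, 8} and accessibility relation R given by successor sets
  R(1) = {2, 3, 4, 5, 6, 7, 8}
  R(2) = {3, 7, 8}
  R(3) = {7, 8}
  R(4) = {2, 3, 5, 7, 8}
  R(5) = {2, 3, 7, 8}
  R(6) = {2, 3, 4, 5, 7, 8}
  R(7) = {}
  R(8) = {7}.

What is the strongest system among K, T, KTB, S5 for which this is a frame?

K

Reflexive (axiom T): no — 1 is not related to itself.
Symmetric (axiom B): no — 1 R 2 but not 2 R 1.
Euclidean (axiom 5): no — 1 R 2 and 1 R 4, but not 2 R 4.
So F validates K; T would additionally require R to be reflexive. The strongest is K.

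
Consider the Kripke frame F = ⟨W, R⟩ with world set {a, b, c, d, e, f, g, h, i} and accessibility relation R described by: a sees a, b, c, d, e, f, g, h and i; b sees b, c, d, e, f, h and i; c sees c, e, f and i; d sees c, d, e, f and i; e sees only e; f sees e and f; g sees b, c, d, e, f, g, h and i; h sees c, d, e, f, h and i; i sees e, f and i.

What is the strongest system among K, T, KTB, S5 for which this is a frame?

T

Reflexive (axiom T): yes — every world is R-related to itself.
Symmetric (axiom B): no — a R b but not b R a.
Euclidean (axiom 5): no — a R b and a R g, but not b R g.
So F validates K, T; KTB would additionally require R to be symmetric. The strongest is T.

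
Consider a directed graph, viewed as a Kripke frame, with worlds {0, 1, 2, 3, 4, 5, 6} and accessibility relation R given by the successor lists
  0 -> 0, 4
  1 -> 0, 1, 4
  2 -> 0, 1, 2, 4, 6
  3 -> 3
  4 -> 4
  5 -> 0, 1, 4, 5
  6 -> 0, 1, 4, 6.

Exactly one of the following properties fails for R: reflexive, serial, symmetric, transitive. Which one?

Reflexive: yes — every world is R-related to itself.
Serial: yes — every world has a successor (e.g. 0 R 0).
Symmetric: no — 0 R 4 but not 4 R 0.
Transitive: yes — every two-step R-path is closed by a direct edge.
Only symmetric fails.

symmetric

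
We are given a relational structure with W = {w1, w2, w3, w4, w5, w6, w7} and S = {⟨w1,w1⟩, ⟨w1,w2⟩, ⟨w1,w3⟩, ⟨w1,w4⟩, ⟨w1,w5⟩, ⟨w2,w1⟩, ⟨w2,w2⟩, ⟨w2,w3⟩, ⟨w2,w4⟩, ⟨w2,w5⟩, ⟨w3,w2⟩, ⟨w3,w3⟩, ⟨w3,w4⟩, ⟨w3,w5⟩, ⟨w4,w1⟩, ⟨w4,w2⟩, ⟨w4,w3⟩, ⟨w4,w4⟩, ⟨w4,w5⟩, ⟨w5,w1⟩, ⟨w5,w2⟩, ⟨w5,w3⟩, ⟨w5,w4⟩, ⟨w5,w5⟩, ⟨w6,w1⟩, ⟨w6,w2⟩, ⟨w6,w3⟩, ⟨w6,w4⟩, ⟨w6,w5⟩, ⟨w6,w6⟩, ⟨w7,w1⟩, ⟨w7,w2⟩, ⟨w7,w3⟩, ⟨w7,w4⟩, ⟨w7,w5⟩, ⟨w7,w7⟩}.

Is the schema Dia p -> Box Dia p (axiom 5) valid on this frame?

Axiom 5 corresponds to the accessibility relation being Euclidean.
Euclidean: no — w2 S w3 and w2 S w1, but not w3 S w1.

No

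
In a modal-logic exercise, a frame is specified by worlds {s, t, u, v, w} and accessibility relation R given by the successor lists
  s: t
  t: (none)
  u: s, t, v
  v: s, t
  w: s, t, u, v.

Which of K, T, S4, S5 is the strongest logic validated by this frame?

Reflexive (axiom T): no — s is not related to itself.
Transitive (axiom 4): yes — every two-step R-path is closed by a direct edge.
Euclidean (axiom 5): no — u R s and u R v, but not s R v.
So F validates K; T would additionally require R to be reflexive. The strongest is K.

K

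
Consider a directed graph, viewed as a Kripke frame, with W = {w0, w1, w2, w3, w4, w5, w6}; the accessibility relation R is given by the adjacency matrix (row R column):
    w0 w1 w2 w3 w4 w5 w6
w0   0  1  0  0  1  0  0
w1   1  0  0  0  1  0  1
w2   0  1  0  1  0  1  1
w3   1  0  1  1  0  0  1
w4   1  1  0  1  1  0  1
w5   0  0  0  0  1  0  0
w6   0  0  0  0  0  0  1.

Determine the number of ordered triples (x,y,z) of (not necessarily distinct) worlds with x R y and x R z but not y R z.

Enumerating: (w0,w1,w1), (w1,w0,w0), (w1,w0,w6), (w1,w6,w0), (w1,w6,w4), (w2,w1,w1), (w2,w1,w3), (w2,w1,w5), (w2,w3,w1), (w2,w3,w5), (w2,w5,w1), (w2,w5,w3), … and 25 more.
Total: 37.

37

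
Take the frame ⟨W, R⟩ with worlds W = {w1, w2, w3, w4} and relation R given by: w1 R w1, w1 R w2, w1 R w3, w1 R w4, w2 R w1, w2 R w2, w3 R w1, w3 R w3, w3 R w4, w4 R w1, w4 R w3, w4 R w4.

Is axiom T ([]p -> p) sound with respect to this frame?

Yes

Axiom T corresponds to the accessibility relation being reflexive.
Reflexive: yes — every world is R-related to itself.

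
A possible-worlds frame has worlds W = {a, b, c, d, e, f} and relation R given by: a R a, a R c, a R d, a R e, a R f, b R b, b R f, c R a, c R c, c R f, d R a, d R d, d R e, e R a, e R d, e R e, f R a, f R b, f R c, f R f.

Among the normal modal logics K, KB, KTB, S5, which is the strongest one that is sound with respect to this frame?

KTB

Symmetric (axiom B): yes — every pair in R has its reverse in R.
Reflexive (axiom T): yes — every world is R-related to itself.
Euclidean (axiom 5): no — a R c and a R d, but not c R d.
So F validates K, KB, KTB; S5 would additionally require R to be Euclidean. The strongest is KTB.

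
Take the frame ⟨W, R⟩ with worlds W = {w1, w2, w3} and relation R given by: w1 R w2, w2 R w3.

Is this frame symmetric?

No

Symmetric: no — w1 R w2 but not w2 R w1.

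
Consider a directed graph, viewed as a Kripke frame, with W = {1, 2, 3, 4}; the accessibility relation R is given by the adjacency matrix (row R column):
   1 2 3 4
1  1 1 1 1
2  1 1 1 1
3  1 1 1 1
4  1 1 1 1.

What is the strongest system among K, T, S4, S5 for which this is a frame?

Reflexive (axiom T): yes — every world is R-related to itself.
Transitive (axiom 4): yes — every two-step R-path is closed by a direct edge.
Euclidean (axiom 5): yes — any two successors of a common world are R-related.
So F validates K, T, S4, S5. The strongest is S5.

S5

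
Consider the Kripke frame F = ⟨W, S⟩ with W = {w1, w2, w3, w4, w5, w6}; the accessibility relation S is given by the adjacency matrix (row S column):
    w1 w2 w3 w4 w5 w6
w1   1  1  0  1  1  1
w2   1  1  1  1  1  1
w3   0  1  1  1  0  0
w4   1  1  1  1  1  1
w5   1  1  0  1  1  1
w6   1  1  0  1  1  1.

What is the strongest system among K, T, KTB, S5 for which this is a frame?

KTB

Reflexive (axiom T): yes — every world is S-related to itself.
Symmetric (axiom B): yes — every pair in S has its reverse in S.
Euclidean (axiom 5): no — w2 S w1 and w2 S w3, but not w1 S w3.
So F validates K, T, KTB; S5 would additionally require S to be Euclidean. The strongest is KTB.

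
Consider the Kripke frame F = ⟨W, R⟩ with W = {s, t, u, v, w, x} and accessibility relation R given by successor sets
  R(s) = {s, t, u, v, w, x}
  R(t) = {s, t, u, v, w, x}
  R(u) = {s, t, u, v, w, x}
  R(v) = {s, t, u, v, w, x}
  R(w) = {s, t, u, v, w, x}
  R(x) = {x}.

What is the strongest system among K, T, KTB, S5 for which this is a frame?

T

Reflexive (axiom T): yes — every world is R-related to itself.
Symmetric (axiom B): no — s R x but not x R s.
Euclidean (axiom 5): no — s R x and s R t, but not x R t.
So F validates K, T; KTB would additionally require R to be symmetric. The strongest is T.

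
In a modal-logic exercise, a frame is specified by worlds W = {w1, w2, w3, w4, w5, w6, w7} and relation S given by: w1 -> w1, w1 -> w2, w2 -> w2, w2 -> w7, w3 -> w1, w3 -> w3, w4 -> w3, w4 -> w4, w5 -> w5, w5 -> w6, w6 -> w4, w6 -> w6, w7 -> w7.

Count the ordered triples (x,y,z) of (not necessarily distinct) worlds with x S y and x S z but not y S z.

6

Enumerating: (w1,w2,w1), (w2,w7,w2), (w3,w1,w3), (w4,w3,w4), (w5,w6,w5), (w6,w4,w6).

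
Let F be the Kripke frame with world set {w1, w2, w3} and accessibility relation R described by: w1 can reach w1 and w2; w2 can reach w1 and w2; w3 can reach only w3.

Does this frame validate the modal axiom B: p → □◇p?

Yes

The schema B characterises exactly the symmetric frames.
Symmetric: yes — every pair in R has its reverse in R.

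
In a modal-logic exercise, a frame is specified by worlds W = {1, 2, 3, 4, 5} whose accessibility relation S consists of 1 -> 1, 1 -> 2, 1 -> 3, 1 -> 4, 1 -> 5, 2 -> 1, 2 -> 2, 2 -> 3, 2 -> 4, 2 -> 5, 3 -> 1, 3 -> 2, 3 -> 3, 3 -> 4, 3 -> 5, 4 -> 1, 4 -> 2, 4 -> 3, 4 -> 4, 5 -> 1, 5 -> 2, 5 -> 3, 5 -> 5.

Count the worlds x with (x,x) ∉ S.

S is reflexive; there are no such worlds.

0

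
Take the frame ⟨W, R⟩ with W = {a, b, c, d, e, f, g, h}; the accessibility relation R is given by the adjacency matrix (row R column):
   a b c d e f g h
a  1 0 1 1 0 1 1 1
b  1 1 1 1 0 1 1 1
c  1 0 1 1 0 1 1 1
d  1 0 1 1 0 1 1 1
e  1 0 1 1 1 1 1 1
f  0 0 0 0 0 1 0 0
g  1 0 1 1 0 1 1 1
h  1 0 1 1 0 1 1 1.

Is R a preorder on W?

Reflexive: yes — every world is R-related to itself.
Transitive: yes — every two-step R-path is closed by a direct edge.
So R is a preorder.

Yes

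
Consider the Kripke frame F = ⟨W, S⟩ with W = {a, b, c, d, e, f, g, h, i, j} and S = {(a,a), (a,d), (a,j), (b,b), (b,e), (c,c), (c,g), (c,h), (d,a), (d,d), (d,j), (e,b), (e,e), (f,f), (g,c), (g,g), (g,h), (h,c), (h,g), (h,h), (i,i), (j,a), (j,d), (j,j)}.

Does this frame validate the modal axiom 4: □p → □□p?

Yes

Axiom 4 corresponds to the accessibility relation being transitive.
Transitive: yes — every two-step S-path is closed by a direct edge.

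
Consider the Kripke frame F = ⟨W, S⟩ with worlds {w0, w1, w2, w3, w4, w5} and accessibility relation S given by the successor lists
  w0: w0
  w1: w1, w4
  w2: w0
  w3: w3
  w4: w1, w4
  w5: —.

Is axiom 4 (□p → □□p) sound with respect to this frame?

Axiom 4 corresponds to the accessibility relation being transitive.
Transitive: yes — every two-step S-path is closed by a direct edge.

Yes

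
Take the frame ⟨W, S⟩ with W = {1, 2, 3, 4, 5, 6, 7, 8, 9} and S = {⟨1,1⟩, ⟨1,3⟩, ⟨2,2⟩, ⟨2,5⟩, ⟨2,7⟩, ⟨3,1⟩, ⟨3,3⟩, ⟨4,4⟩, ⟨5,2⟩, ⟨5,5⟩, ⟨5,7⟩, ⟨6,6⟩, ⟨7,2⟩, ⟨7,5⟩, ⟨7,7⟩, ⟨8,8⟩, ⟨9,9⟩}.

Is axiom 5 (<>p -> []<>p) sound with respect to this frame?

The schema 5 characterises exactly the Euclidean frames.
Euclidean: yes — any two successors of a common world are S-related.

Yes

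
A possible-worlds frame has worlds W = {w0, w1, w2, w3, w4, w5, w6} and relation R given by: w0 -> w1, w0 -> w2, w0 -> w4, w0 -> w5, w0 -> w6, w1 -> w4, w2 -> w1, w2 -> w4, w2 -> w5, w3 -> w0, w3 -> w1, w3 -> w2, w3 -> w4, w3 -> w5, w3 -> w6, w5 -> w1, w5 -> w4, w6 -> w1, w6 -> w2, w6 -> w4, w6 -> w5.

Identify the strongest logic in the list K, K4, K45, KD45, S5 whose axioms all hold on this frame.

Transitive (axiom 4): yes — every two-step R-path is closed by a direct edge.
Euclidean (axiom 5): no — w0 R w1 and w0 R w2, but not w1 R w2.
Serial (axiom D): no — w4 has no R-successor.
Reflexive (axiom T): no — w0 is not related to itself.
So F validates K, K4; K45 would additionally require R to be Euclidean. The strongest is K4.

K4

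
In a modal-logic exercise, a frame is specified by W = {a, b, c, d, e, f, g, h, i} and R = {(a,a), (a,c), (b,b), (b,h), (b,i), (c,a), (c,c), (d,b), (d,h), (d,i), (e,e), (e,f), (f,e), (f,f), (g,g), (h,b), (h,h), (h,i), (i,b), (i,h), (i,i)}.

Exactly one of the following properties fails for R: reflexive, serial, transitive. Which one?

reflexive

Reflexive: no — d is not related to itself.
Serial: yes — every world has a successor (e.g. a R a).
Transitive: yes — every two-step R-path is closed by a direct edge.
Only reflexive fails.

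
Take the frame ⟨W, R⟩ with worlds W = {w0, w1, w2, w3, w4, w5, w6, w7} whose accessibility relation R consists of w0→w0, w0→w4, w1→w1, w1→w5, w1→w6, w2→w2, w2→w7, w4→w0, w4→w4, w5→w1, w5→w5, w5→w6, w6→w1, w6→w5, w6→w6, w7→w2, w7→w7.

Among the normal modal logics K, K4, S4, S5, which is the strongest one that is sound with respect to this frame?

K4

Transitive (axiom 4): yes — every two-step R-path is closed by a direct edge.
Reflexive (axiom T): no — w3 is not related to itself.
Euclidean (axiom 5): yes — any two successors of a common world are R-related.
So F validates K, K4; S4 would additionally require R to be reflexive. The strongest is K4.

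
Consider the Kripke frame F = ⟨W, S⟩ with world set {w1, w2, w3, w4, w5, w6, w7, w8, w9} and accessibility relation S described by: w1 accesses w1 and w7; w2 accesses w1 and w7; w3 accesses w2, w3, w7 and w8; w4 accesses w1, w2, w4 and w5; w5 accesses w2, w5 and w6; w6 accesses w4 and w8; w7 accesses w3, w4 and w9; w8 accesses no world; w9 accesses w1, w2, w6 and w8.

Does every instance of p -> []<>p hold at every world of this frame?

No

By correspondence theory, B is valid on a frame iff S is symmetric.
Symmetric: no — w1 S w7 but not w7 S w1.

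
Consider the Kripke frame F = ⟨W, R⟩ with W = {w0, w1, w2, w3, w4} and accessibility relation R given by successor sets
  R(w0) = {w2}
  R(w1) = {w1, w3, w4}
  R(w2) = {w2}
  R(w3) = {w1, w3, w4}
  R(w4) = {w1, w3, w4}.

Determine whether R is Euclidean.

Yes

Euclidean: yes — any two successors of a common world are R-related.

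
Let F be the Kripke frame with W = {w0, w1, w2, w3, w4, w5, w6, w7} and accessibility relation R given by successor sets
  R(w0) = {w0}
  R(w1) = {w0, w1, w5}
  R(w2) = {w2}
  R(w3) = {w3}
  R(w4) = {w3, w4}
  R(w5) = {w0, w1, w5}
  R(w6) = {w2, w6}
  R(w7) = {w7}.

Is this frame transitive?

Yes

Transitive: yes — every two-step R-path is closed by a direct edge.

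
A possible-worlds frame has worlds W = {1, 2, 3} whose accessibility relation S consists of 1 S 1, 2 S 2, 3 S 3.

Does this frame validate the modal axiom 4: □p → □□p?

The schema 4 characterises exactly the transitive frames.
Transitive: yes — every two-step S-path is closed by a direct edge.

Yes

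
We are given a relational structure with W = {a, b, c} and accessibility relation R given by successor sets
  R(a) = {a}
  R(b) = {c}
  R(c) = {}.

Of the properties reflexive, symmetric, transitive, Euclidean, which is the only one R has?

Reflexive: no — b is not related to itself.
Symmetric: no — b R c but not c R b.
Transitive: yes — every two-step R-path is closed by a direct edge.
Euclidean: no — b R c and b R c, but not c R c.
Only transitive holds.

transitive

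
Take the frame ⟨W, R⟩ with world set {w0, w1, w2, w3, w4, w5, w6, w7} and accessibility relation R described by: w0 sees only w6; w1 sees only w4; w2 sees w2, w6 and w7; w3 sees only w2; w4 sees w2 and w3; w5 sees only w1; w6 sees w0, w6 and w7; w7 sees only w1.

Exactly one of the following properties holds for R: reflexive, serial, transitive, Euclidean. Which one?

serial

Reflexive: no — w0 is not related to itself.
Serial: yes — every world has a successor (e.g. w0 R w6).
Transitive: no — w0 R w6 and w6 R w7, but not w0 R w7.
Euclidean: no — w2 R w7 and w2 R w6, but not w7 R w6.
Only serial holds.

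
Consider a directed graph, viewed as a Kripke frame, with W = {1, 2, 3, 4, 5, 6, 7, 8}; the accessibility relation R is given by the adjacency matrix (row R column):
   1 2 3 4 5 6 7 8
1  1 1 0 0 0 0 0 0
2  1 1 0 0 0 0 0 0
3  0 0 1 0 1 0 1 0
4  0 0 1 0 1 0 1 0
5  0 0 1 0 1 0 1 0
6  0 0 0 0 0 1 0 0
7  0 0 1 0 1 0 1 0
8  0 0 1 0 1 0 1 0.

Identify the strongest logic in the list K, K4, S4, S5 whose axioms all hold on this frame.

K4

Transitive (axiom 4): yes — every two-step R-path is closed by a direct edge.
Reflexive (axiom T): no — 4 is not related to itself.
Euclidean (axiom 5): yes — any two successors of a common world are R-related.
So F validates K, K4; S4 would additionally require R to be reflexive. The strongest is K4.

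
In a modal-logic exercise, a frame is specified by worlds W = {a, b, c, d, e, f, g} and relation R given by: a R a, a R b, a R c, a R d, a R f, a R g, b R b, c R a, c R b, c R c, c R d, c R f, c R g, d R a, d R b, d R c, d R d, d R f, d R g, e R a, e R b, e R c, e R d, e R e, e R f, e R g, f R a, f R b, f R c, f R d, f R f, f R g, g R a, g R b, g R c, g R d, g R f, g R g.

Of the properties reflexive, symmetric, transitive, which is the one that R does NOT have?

Reflexive: yes — every world is R-related to itself.
Symmetric: no — a R b but not b R a.
Transitive: yes — every two-step R-path is closed by a direct edge.
Only symmetric fails.

symmetric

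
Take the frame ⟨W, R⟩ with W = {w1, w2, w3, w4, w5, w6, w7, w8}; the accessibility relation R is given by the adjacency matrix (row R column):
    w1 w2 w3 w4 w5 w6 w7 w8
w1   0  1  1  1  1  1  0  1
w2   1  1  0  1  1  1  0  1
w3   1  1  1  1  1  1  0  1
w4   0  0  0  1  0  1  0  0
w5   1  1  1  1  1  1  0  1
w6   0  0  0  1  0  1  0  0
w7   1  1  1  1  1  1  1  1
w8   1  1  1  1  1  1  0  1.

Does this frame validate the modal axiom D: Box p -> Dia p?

Yes

Axiom D corresponds to the accessibility relation being serial.
Serial: yes — every world has a successor (e.g. w1 R w2).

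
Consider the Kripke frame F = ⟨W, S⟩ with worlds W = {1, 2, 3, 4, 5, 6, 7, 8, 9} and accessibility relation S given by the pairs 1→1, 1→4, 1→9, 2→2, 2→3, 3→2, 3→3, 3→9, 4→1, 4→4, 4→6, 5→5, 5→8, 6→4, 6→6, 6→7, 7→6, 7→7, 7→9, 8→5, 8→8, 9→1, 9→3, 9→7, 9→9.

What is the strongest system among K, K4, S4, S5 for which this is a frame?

K

Transitive (axiom 4): no — 1 S 4 and 4 S 6, but not 1 S 6.
Reflexive (axiom T): yes — every world is S-related to itself.
Euclidean (axiom 5): no — 1 S 4 and 1 S 9, but not 4 S 9.
So F validates K; K4 would additionally require S to be transitive. The strongest is K.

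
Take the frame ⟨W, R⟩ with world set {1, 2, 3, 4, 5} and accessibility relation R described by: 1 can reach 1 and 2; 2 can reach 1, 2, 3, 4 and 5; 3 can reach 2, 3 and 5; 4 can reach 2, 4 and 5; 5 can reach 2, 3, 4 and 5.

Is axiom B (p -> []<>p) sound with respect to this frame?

Axiom B corresponds to the accessibility relation being symmetric.
Symmetric: yes — every pair in R has its reverse in R.

Yes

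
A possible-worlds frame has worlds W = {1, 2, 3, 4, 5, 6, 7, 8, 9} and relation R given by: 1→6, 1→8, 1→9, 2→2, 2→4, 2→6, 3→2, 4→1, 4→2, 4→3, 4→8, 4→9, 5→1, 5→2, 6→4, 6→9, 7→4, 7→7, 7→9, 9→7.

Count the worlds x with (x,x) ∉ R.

Enumerating: 1, 3, 4, 5, 6, 8, 9.

7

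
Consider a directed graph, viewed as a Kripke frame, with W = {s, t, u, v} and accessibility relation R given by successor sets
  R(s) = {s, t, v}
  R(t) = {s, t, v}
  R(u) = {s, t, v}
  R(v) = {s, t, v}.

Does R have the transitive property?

Yes

Transitive: yes — every two-step R-path is closed by a direct edge.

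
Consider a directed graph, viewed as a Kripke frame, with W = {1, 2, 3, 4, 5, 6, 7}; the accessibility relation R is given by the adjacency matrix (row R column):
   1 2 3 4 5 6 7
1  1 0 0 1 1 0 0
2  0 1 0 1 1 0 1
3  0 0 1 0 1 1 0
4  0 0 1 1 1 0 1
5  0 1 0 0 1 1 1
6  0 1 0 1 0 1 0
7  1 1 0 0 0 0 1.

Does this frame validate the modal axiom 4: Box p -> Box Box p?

No

The schema 4 characterises exactly the transitive frames.
Transitive: no — 1 R 4 and 4 R 3, but not 1 R 3.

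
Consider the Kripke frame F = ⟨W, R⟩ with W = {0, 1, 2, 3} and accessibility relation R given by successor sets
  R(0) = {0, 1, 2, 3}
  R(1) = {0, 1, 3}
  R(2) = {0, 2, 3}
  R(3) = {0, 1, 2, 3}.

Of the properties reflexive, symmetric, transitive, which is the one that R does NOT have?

Reflexive: yes — every world is R-related to itself.
Symmetric: yes — every pair in R has its reverse in R.
Transitive: no — 1 R 0 and 0 R 2, but not 1 R 2.
Only transitive fails.

transitive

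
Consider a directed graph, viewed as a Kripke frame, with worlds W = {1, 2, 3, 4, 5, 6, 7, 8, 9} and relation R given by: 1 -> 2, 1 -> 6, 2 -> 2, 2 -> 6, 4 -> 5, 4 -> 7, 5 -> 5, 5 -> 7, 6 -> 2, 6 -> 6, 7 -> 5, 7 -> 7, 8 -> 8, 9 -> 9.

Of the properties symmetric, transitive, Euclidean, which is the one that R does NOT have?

Symmetric: no — 1 R 2 but not 2 R 1.
Transitive: yes — every two-step R-path is closed by a direct edge.
Euclidean: yes — any two successors of a common world are R-related.
Only symmetric fails.

symmetric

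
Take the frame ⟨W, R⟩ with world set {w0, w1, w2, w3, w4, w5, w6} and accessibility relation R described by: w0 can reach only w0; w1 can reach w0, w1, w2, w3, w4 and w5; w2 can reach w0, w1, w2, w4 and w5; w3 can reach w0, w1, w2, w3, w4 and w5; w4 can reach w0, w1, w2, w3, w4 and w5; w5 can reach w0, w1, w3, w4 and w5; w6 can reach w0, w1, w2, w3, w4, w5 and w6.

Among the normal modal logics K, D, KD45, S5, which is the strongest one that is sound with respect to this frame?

D

Serial (axiom D): yes — every world has a successor (e.g. w0 R w0).
Euclidean (axiom 5): no — w1 R w0 and w1 R w2, but not w0 R w2.
Transitive (axiom 4): no — w2 R w1 and w1 R w3, but not w2 R w3.
Reflexive (axiom T): yes — every world is R-related to itself.
So F validates K, D; KD45 would additionally require R to be Euclidean and transitive. The strongest is D.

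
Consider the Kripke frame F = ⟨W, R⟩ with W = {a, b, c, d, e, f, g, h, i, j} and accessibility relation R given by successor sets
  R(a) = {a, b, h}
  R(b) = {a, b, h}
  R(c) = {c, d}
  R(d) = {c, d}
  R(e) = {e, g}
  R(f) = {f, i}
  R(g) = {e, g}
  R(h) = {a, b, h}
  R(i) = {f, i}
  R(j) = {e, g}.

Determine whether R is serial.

Serial: yes — every world has a successor (e.g. a R a).

Yes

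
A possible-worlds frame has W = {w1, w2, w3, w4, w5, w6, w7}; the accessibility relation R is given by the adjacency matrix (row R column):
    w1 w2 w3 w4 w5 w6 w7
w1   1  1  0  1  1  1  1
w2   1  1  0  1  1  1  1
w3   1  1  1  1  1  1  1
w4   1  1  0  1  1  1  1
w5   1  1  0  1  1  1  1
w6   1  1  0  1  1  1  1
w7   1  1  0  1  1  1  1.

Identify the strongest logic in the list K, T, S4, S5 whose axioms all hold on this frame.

S4

Reflexive (axiom T): yes — every world is R-related to itself.
Transitive (axiom 4): yes — every two-step R-path is closed by a direct edge.
Euclidean (axiom 5): no — w3 R w1 and w3 R w3, but not w1 R w3.
So F validates K, T, S4; S5 would additionally require R to be Euclidean. The strongest is S4.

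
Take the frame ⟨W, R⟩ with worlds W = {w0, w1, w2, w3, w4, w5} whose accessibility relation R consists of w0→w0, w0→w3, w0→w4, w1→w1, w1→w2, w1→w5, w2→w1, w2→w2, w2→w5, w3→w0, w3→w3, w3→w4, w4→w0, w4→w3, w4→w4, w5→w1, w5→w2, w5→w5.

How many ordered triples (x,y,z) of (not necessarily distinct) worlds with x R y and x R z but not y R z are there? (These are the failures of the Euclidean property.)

R is Euclidean; there are no such tuples.

0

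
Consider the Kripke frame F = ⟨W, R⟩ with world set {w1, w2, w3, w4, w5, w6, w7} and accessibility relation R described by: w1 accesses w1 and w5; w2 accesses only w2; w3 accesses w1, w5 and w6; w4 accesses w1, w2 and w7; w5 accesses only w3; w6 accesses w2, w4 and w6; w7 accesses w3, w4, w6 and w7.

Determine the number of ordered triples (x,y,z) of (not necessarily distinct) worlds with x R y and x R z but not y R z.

27

Enumerating: (w1,w5,w1), (w1,w5,w5), (w3,w1,w6), (w3,w5,w1), (w3,w5,w5), (w3,w5,w6), (w3,w6,w1), (w3,w6,w5), (w4,w1,w2), (w4,w1,w7), (w4,w2,w1), (w4,w2,w7), … and 15 more.
Total: 27.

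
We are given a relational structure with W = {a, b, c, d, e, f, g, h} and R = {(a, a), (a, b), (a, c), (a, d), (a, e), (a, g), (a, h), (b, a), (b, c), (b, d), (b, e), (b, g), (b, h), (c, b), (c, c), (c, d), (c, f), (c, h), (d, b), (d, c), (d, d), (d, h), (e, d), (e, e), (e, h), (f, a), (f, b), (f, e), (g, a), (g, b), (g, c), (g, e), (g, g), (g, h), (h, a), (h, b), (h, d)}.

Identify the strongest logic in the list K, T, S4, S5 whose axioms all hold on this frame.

K

Reflexive (axiom T): no — b is not related to itself.
Transitive (axiom 4): no — a R c and c R f, but not a R f.
Euclidean (axiom 5): no — a R c and a R e, but not c R e.
So F validates K; T would additionally require R to be reflexive. The strongest is K.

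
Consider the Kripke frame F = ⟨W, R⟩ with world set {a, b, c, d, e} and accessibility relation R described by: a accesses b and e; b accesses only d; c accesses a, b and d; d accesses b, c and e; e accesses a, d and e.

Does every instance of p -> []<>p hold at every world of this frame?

No

By correspondence theory, B is valid on a frame iff R is symmetric.
Symmetric: no — a R b but not b R a.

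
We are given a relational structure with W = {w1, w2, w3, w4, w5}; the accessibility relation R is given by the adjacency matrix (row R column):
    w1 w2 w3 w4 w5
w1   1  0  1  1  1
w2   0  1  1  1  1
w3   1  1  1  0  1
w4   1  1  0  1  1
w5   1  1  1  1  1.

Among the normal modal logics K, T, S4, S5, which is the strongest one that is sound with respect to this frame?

Reflexive (axiom T): yes — every world is R-related to itself.
Transitive (axiom 4): no — w1 R w3 and w3 R w2, but not w1 R w2.
Euclidean (axiom 5): no — w1 R w3 and w1 R w4, but not w3 R w4.
So F validates K, T; S4 would additionally require R to be transitive. The strongest is T.

T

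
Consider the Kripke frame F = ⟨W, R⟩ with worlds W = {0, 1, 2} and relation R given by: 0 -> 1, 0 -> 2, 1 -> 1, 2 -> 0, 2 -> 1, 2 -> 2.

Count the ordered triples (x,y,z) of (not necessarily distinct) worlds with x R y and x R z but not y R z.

4

Enumerating: (0,1,2), (2,0,0), (2,1,0), (2,1,2).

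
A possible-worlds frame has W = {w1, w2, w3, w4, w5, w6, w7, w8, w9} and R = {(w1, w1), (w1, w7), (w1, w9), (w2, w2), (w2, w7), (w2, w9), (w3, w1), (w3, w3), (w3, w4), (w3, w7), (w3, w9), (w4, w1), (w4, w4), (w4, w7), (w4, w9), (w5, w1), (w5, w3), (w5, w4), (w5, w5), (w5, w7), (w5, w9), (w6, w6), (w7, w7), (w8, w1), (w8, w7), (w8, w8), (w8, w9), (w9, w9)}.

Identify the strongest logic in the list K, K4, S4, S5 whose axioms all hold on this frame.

S4

Transitive (axiom 4): yes — every two-step R-path is closed by a direct edge.
Reflexive (axiom T): yes — every world is R-related to itself.
Euclidean (axiom 5): no — w1 R w7 and w1 R w9, but not w7 R w9.
So F validates K, K4, S4; S5 would additionally require R to be Euclidean. The strongest is S4.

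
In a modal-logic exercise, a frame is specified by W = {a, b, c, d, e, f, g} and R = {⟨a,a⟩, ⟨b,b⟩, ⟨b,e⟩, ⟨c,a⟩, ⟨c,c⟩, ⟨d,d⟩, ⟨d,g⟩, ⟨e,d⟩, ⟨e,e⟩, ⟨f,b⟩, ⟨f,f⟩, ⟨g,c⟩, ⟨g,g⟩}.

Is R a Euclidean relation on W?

No

Euclidean: no — b R e and b R b, but not e R b.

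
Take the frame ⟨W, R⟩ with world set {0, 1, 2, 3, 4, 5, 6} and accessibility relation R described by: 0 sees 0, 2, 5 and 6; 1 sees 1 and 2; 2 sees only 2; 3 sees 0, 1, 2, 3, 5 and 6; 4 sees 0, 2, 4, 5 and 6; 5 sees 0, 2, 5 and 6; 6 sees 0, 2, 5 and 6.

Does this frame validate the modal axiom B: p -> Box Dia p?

By correspondence theory, B is valid on a frame iff R is symmetric.
Symmetric: no — 0 R 2 but not 2 R 0.

No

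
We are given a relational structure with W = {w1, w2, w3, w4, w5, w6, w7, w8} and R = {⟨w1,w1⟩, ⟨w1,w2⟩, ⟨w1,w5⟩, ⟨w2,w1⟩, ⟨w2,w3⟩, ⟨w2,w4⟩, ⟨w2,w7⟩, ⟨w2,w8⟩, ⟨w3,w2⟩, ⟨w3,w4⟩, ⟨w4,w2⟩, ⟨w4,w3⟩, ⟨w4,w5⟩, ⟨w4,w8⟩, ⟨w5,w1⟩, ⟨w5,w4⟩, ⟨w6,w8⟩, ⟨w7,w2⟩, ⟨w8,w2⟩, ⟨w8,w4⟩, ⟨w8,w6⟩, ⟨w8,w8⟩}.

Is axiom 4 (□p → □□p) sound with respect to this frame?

The schema 4 characterises exactly the transitive frames.
Transitive: no — w1 R w2 and w2 R w3, but not w1 R w3.

No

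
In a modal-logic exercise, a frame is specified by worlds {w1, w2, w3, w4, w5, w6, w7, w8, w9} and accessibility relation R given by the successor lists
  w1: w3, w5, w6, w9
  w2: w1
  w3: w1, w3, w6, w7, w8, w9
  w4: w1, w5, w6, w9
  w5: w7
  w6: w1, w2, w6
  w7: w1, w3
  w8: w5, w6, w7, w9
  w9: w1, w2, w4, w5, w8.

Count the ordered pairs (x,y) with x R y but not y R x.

16

Enumerating: (w1,w5), (w2,w1), (w3,w6), (w3,w8), (w3,w9), (w4,w1), (w4,w5), (w4,w6), (w5,w7), (w6,w2), (w7,w1), (w8,w5), (w8,w6), (w8,w7), (w9,w2), (w9,w5).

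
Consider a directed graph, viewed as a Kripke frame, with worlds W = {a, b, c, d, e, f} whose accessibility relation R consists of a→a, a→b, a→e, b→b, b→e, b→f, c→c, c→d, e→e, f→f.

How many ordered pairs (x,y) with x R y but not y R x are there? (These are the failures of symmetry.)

Enumerating: (a,b), (a,e), (b,e), (b,f), (c,d).

5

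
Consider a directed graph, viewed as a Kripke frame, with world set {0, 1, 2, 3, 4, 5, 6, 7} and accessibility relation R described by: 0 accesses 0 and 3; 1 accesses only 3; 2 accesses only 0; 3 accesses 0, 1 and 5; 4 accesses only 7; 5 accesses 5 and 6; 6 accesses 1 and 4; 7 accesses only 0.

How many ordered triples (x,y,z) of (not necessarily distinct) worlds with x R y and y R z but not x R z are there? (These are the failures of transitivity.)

15

Enumerating: (0,3,1), (0,3,5), (1,3,0), (1,3,1), (1,3,5), (2,0,3), (3,0,3), (3,1,3), (3,5,6), (4,7,0), (5,6,1), (5,6,4), (6,1,3), (6,4,7), (7,0,3).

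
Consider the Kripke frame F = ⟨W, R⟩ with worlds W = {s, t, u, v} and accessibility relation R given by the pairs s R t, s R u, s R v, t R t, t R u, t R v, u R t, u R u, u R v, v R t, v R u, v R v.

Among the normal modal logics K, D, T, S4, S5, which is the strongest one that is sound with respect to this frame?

Serial (axiom D): yes — every world has a successor (e.g. s R t).
Reflexive (axiom T): no — s is not related to itself.
Transitive (axiom 4): yes — every two-step R-path is closed by a direct edge.
Euclidean (axiom 5): yes — any two successors of a common world are R-related.
So F validates K, D; T would additionally require R to be reflexive. The strongest is D.

D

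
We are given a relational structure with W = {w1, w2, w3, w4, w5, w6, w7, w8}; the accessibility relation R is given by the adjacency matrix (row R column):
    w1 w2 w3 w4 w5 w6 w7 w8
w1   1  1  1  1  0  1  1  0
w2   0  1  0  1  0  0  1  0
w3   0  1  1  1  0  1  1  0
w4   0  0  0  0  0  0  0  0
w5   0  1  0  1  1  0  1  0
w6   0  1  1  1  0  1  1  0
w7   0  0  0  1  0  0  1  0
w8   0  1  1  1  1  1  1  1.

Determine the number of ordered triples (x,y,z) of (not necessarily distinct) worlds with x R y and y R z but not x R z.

R is transitive; there are no such tuples.

0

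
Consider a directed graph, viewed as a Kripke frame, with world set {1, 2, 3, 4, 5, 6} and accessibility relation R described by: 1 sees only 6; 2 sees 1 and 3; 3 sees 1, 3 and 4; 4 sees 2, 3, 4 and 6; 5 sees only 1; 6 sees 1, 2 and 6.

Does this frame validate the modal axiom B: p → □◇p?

No

By correspondence theory, B is valid on a frame iff R is symmetric.
Symmetric: no — 2 R 1 but not 1 R 2.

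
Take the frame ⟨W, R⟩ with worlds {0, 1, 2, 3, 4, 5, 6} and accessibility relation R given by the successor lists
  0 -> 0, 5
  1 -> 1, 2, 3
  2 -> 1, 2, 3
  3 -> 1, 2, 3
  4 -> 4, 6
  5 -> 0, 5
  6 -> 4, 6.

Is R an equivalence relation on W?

Reflexive: yes — every world is R-related to itself.
Symmetric: yes — every pair in R has its reverse in R.
Transitive: yes — every two-step R-path is closed by a direct edge.
So R is an equivalence relation.

Yes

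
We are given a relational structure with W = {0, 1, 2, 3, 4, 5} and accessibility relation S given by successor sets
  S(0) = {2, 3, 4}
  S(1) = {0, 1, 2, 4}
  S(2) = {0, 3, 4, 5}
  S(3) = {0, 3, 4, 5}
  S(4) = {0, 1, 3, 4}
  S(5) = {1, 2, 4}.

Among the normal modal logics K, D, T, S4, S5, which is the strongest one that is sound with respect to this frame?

D

Serial (axiom D): yes — every world has a successor (e.g. 0 S 2).
Reflexive (axiom T): no — 0 is not related to itself.
Transitive (axiom 4): no — 0 S 2 and 2 S 5, but not 0 S 5.
Euclidean (axiom 5): no — 0 S 3 and 0 S 2, but not 3 S 2.
So F validates K, D; T would additionally require S to be reflexive. The strongest is D.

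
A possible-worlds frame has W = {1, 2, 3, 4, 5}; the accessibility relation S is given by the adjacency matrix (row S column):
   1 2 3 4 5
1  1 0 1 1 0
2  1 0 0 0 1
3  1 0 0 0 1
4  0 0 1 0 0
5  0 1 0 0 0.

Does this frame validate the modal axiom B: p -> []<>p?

No

By correspondence theory, B is valid on a frame iff S is symmetric.
Symmetric: no — 1 S 4 but not 4 S 1.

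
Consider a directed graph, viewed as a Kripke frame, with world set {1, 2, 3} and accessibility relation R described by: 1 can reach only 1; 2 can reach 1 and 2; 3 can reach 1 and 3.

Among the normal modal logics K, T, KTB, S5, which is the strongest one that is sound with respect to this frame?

T

Reflexive (axiom T): yes — every world is R-related to itself.
Symmetric (axiom B): no — 2 R 1 but not 1 R 2.
Euclidean (axiom 5): no — 2 R 1 and 2 R 2, but not 1 R 2.
So F validates K, T; KTB would additionally require R to be symmetric. The strongest is T.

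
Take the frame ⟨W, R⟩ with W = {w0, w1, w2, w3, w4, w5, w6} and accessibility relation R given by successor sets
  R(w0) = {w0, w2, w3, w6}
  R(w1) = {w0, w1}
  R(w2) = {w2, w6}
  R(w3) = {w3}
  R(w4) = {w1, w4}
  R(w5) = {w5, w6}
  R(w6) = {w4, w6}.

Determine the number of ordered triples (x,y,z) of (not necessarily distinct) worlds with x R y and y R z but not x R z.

Enumerating: (w0,w6,w4), (w1,w0,w2), (w1,w0,w3), (w1,w0,w6), (w2,w6,w4), (w4,w1,w0), (w5,w6,w4), (w6,w4,w1).

8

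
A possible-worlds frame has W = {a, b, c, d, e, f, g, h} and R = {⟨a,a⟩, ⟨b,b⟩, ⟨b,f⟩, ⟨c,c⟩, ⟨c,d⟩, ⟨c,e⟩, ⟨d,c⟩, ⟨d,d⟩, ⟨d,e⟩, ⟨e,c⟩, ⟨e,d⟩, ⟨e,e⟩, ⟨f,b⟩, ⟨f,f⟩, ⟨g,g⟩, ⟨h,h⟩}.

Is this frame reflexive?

Reflexive: yes — every world is R-related to itself.

Yes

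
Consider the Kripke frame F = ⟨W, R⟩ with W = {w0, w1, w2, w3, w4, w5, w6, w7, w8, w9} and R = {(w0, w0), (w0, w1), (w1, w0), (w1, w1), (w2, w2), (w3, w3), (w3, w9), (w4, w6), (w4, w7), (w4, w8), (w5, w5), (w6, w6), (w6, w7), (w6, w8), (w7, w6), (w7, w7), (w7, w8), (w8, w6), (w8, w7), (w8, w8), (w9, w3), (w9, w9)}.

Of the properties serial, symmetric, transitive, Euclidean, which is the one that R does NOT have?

symmetric

Serial: yes — every world has a successor (e.g. w0 R w0).
Symmetric: no — w4 R w6 but not w6 R w4.
Transitive: yes — every two-step R-path is closed by a direct edge.
Euclidean: yes — any two successors of a common world are R-related.
Only symmetric fails.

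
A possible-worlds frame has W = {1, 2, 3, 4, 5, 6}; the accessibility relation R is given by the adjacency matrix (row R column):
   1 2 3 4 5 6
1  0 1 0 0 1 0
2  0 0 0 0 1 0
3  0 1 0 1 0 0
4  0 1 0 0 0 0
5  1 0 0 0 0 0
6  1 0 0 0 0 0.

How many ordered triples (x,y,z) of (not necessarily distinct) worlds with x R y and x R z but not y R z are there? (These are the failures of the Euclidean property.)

Enumerating: (1,2,2), (1,5,2), (1,5,5), (2,5,5), (3,2,2), (3,2,4), (3,4,4), (4,2,2), (5,1,1), (6,1,1).

10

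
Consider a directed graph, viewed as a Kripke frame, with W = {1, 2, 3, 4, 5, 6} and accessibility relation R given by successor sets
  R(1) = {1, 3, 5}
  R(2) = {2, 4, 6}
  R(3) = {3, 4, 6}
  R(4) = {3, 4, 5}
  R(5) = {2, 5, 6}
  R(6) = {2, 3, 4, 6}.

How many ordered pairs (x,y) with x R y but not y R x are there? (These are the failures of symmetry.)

7

Enumerating: (1,3), (1,5), (2,4), (4,5), (5,2), (5,6), (6,4).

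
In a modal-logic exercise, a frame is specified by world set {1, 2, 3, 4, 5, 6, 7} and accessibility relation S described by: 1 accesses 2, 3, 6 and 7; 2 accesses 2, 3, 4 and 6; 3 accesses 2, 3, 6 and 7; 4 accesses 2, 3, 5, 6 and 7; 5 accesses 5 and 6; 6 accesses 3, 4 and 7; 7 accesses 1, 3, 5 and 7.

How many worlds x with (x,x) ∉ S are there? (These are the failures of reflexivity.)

3

Enumerating: 1, 4, 6.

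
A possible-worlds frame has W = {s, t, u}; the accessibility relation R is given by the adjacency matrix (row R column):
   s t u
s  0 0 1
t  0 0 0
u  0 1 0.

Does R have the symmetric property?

Symmetric: no — s R u but not u R s.

No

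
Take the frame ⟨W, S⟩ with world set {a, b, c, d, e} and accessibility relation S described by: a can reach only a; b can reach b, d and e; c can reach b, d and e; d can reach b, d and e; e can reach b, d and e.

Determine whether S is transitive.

Transitive: yes — every two-step S-path is closed by a direct edge.

Yes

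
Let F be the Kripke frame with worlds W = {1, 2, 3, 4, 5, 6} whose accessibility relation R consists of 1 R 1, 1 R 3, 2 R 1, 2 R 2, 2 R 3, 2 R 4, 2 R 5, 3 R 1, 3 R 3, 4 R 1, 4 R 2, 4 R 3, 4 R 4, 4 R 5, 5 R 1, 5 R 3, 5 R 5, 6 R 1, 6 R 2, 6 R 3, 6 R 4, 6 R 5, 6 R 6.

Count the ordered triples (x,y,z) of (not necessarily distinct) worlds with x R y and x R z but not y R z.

Enumerating: (2,1,2), (2,1,4), (2,1,5), (2,3,2), (2,3,4), (2,3,5), (2,5,2), (2,5,4), (4,1,2), (4,1,4), (4,1,5), (4,3,2), … and 19 more.
Total: 31.

31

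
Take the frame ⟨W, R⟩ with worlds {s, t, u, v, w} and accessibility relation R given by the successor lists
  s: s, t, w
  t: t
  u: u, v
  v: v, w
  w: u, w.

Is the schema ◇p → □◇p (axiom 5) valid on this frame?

The schema 5 characterises exactly the Euclidean frames.
Euclidean: no — s R t and s R w, but not t R w.

No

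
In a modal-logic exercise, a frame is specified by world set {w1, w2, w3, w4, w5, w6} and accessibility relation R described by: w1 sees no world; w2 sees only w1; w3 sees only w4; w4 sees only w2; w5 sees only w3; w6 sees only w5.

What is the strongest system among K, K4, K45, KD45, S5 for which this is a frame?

Transitive (axiom 4): no — w3 R w4 and w4 R w2, but not w3 R w2.
Euclidean (axiom 5): no — w2 R w1 and w2 R w1, but not w1 R w1.
Serial (axiom D): no — w1 has no R-successor.
Reflexive (axiom T): no — w1 is not related to itself.
So F validates K; K4 would additionally require R to be transitive. The strongest is K.

K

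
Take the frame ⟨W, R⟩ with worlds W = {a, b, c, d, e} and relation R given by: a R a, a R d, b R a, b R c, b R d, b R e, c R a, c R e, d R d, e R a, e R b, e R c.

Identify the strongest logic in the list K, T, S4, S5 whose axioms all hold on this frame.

Reflexive (axiom T): no — b is not related to itself.
Transitive (axiom 4): no — c R a and a R d, but not c R d.
Euclidean (axiom 5): no — b R a and b R c, but not a R c.
So F validates K; T would additionally require R to be reflexive. The strongest is K.

K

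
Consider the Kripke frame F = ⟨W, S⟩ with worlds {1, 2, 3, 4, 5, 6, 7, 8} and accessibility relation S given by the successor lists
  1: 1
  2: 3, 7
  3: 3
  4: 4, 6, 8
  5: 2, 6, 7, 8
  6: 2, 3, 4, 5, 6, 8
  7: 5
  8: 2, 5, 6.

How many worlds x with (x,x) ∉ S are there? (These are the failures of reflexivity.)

Enumerating: 2, 5, 7, 8.

4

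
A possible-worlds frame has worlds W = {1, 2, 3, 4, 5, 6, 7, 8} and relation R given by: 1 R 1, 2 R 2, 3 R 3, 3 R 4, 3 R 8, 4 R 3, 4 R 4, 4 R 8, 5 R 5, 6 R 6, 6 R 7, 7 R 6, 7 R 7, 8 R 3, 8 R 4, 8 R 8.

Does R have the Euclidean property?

Yes

Euclidean: yes — any two successors of a common world are R-related.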